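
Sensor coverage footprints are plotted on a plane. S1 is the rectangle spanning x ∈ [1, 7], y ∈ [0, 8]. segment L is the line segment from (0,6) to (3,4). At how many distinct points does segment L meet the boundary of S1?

1

The segment meets the boundary at (1,5.333).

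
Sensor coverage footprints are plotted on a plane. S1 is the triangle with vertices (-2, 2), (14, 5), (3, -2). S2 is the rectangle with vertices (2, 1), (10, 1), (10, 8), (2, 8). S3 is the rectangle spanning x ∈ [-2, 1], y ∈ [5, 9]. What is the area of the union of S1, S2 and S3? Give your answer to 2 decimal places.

89.16

By inclusion–exclusion:
Individual areas: |S1| = 39.5, |S2| = 56, |S3| = 12.
|S1∩S2| = 18.3377.
|S1∩S3| = 0.
|S2∩S3| = 0 (no overlap).
|S1∩S2∩S3| = 0.
|S1 ∪ S2 ∪ S3| = 107.5 − 18.3377 + 0 = 89.16.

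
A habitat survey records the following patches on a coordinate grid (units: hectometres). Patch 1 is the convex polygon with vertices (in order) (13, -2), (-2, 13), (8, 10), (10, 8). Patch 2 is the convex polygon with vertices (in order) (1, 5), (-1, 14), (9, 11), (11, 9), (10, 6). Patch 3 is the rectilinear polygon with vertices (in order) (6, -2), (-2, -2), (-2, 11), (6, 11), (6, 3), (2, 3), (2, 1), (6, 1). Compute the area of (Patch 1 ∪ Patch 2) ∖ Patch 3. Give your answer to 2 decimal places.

|Patch 1 ∪ Patch 2| = 91.1544.
|(Patch 1 ∪ Patch 2) ∩ Patch 3| = 32.75.
|(Patch 1 ∪ Patch 2) ∖ Patch 3| = 91.1544 − 32.75 = 58.40.

58.40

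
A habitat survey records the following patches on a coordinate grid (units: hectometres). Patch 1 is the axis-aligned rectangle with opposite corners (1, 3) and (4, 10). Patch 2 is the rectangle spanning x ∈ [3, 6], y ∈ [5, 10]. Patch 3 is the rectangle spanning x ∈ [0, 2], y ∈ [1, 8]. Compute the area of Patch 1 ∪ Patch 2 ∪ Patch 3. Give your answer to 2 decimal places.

By inclusion–exclusion:
Individual areas: |Patch 1| = 21, |Patch 2| = 15, |Patch 3| = 14.
|Patch 1∩Patch 2|: x∈[3,4], y∈[5,10] → 1·5 = 5.
|Patch 1∩Patch 3|: x∈[1,2], y∈[3,8] → 1·5 = 5.
|Patch 2∩Patch 3| = 0 (no overlap).
|Patch 1∩Patch 2∩Patch 3| = 0.
|Patch 1 ∪ Patch 2 ∪ Patch 3| = 50 − 10 + 0 = 40.00.

40.00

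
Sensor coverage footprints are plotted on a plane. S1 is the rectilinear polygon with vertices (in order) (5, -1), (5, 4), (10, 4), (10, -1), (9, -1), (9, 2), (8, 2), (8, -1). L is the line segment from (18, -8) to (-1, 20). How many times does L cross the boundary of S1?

The segment meets the boundary at (9.857,4), (10,3.789).

2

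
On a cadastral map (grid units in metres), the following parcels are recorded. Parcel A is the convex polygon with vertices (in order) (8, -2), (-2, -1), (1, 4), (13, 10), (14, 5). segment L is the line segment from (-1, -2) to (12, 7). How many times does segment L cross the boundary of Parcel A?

The segment meets the boundary at (0.136,-1.214).

1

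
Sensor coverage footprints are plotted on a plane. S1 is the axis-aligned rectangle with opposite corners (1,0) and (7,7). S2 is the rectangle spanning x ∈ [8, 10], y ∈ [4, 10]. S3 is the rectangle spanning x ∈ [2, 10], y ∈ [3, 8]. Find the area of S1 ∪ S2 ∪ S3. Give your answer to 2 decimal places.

By inclusion–exclusion:
Individual areas: |S1| = 42, |S2| = 12, |S3| = 40.
|S1∩S2| = 0 (no overlap).
|S1∩S3|: x∈[2,7], y∈[3,7] → 5·4 = 20.
|S2∩S3|: x∈[8,10], y∈[4,8] → 2·4 = 8.
|S1∩S2∩S3| = 0.
|S1 ∪ S2 ∪ S3| = 94 − 28 + 0 = 66.00.

66.00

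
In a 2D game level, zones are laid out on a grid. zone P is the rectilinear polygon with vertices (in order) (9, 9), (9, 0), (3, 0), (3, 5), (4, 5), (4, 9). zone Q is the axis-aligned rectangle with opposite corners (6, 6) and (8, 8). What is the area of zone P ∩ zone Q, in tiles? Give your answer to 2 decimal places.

The intersection is the polygon with vertices (6,6), (6,8), (8,8), (8,6).
By the shoelace formula its area is 4.00.

4.00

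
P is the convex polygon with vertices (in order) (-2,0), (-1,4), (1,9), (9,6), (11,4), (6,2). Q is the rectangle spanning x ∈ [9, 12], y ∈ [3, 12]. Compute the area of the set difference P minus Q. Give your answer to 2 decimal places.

59.20

|P| = 62, |P∩Q| = 2.8.
|P ∖ Q| = |P| − |P∩Q| = 62 − 2.8 = 59.20.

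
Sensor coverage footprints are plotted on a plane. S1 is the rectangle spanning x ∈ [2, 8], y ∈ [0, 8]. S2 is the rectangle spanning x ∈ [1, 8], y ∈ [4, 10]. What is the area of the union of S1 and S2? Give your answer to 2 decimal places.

66.00

By inclusion–exclusion:
Individual areas: |S1| = 48, |S2| = 42.
|S1∩S2|: x∈[2,8], y∈[4,8] → 6·4 = 24.
|S1 ∪ S2| = 90 − 24 = 66.00.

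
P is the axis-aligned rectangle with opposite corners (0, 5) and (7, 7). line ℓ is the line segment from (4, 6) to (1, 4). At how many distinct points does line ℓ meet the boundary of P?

The segment meets the boundary at (2.5,5).

1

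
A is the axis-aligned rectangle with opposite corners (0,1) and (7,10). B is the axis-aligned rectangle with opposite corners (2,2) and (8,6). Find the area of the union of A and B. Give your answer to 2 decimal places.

By inclusion–exclusion:
Individual areas: |A| = 63, |B| = 24.
|A∩B|: x∈[2,7], y∈[2,6] → 5·4 = 20.
|A ∪ B| = 87 − 20 = 67.00.

67.00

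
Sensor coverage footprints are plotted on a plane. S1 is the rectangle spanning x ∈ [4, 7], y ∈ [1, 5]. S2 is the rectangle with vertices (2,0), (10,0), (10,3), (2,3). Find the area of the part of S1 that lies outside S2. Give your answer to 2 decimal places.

6.00

|S1∩S2|: x∈[4,7], y∈[1,3] → 3·2 = 6.
|S1| = 12.
|S1 ∖ S2| = |S1| − |S1∩S2| = 12 − 6 = 6.00.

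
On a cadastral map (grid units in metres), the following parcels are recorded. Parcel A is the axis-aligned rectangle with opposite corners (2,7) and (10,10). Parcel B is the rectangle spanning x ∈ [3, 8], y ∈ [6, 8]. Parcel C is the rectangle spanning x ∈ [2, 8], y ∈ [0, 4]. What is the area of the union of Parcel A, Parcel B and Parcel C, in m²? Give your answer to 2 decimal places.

By inclusion–exclusion:
Individual areas: |Parcel A| = 24, |Parcel B| = 10, |Parcel C| = 24.
|Parcel A∩Parcel B|: x∈[3,8], y∈[7,8] → 5·1 = 5.
|Parcel A∩Parcel C| = 0 (no overlap).
|Parcel B∩Parcel C| = 0 (no overlap).
|Parcel A∩Parcel B∩Parcel C| = 0.
|Parcel A ∪ Parcel B ∪ Parcel C| = 58 − 5 + 0 = 53.00.

53.00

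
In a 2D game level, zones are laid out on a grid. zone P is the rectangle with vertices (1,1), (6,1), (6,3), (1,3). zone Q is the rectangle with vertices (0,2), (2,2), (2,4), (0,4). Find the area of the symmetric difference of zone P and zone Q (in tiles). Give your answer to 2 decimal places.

12.00

|zone P∩zone Q|: x∈[1,2], y∈[2,3] → 1·1 = 1.
|zone P △ zone Q| = |zone P| + |zone Q| − 2·|zone P∩zone Q| = 10 + 4 − 2 = 12.00.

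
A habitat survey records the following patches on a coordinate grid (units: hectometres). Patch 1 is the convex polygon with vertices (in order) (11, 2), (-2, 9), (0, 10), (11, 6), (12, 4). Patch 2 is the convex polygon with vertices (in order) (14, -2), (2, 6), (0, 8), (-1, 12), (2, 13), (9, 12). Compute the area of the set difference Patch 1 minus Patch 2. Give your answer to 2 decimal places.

1.72

|Patch 1| = 37.5, |Patch 1∩Patch 2| = 35.7778.
|Patch 1 ∖ Patch 2| = |Patch 1| − |Patch 1∩Patch 2| = 37.5 − 35.7778 = 1.72.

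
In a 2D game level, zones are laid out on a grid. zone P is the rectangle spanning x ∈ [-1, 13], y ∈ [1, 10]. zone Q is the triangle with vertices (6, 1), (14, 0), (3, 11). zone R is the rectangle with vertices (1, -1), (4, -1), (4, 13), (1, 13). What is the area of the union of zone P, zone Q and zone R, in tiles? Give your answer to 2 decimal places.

By inclusion–exclusion:
Individual areas: |zone P| = 126, |zone Q| = 38.5, |zone R| = 42.
|zone P∩zone Q| = 34.65.
|zone P∩zone R|: x∈[1,4], y∈[1,10] → 3·9 = 27.
|zone Q∩zone R| = 1.1667.
|zone P∩zone Q∩zone R| = 0.8167.
|zone P ∪ zone Q ∪ zone R| = 206.5 − 62.8167 + 0.8167 = 144.50.

144.50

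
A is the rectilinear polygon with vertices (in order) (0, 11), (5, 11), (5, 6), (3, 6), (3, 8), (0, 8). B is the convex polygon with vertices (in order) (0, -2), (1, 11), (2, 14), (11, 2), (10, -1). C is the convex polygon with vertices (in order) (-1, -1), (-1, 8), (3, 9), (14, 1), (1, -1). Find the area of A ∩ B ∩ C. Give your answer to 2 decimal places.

The intersection is the polygon with vertices (5,6), (3,6), (3,8), (0.769,8), (0.804,8.451), (3,9), (5,7.545).
By the shoelace formula its area is 6.15.

6.15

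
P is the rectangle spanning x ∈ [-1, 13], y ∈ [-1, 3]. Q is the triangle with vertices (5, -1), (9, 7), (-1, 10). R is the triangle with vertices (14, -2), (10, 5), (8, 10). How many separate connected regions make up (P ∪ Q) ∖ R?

(P ∪ Q) ∖ R splits into 2 disjoint pieces (area 2.25, area 90.6185).

2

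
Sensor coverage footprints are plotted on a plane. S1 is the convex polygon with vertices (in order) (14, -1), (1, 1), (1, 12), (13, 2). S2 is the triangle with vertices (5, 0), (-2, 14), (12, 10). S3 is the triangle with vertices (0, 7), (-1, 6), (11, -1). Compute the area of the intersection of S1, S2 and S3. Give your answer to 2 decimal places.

The intersection is the polygon with vertices (2.357,5.286), (6.56,2.229), (6.243,1.775), (3.235,3.529).
By the shoelace formula its area is 3.31.

3.31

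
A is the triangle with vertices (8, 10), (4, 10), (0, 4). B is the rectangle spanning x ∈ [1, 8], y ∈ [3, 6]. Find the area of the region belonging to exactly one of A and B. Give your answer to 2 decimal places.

31.08

|A| = 12, |B| = 21, |A∩B| = 0.9583.
|A △ B| = |A| + |B| − 2·|A∩B| = 12 + 21 − 1.9167 = 31.08.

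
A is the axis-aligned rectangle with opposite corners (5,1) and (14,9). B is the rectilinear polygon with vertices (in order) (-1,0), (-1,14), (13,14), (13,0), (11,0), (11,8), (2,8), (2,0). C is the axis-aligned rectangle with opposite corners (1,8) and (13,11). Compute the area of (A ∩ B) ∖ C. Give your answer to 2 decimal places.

|A ∩ B| = 22.
|(A ∩ B) ∩ C| = 8.
|(A ∩ B) ∖ C| = 22 − 8 = 14.00.

14.00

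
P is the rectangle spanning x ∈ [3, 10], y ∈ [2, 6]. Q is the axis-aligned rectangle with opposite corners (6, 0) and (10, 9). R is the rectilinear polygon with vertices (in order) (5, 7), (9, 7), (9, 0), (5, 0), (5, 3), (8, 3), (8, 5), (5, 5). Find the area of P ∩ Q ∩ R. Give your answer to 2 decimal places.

8.00

The intersection is the polygon with vertices (6,2), (6,3), (8,3), (8,5), (6,5), (6,6), (9,6), (9,2).
By the shoelace formula its area is 8.00.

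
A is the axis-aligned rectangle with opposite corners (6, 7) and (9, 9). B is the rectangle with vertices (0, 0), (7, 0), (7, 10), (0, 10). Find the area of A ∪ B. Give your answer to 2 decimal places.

By inclusion–exclusion:
Individual areas: |A| = 6, |B| = 70.
|A∩B|: x∈[6,7], y∈[7,9] → 1·2 = 2.
|A ∪ B| = 76 − 2 = 74.00.

74.00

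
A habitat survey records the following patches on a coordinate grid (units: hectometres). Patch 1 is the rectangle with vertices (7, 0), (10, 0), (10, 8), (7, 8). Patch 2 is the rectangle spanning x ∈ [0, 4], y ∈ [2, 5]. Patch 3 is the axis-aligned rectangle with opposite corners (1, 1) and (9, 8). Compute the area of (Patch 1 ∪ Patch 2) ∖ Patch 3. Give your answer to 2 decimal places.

13.00

|Patch 1 ∪ Patch 2| = 36.
|(Patch 1 ∪ Patch 2) ∩ Patch 3| = 23.
|(Patch 1 ∪ Patch 2) ∖ Patch 3| = 36 − 23 = 13.00.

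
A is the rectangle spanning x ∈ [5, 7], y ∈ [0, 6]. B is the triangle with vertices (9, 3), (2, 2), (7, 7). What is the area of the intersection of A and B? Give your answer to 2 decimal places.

6.36

The intersection is the polygon with vertices (7,6), (7,2.714), (5,2.429), (5,5), (6,6).
By the shoelace formula its area is 6.36.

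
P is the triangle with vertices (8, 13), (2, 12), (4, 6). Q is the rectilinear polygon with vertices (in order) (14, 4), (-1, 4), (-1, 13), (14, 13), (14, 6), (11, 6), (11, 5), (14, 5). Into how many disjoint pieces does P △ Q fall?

P △ Q is a single connected region.

1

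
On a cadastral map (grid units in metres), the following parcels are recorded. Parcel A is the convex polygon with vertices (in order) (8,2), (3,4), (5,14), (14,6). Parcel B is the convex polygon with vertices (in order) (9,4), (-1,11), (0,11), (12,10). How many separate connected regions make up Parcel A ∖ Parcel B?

Parcel A ∖ Parcel B splits into 2 disjoint pieces (area 29.9757, area 8.3939).

2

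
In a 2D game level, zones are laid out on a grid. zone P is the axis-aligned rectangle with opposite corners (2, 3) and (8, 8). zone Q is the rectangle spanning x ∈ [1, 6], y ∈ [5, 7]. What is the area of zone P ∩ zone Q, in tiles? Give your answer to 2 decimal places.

|zone P∩zone Q|: x∈[2,6], y∈[5,7] → 4·2 = 8.

8.00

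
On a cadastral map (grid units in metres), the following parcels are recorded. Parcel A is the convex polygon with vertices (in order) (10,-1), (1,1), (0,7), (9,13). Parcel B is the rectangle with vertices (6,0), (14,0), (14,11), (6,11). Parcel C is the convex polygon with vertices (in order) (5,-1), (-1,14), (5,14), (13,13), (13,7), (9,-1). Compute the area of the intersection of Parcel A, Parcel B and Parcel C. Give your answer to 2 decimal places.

38.73

The intersection is the polygon with vertices (6,0), (6,11), (9.143,11), (9.875,0.75), (9.5,0).
By the shoelace formula its area is 38.73.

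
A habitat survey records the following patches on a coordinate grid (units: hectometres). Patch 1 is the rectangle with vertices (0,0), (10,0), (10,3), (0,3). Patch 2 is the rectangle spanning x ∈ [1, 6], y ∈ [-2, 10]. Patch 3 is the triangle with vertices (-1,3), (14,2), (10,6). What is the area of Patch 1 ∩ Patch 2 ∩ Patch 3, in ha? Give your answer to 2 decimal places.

The intersection is the polygon with vertices (6,2.533), (1,2.867), (1,3), (6,3).
By the shoelace formula its area is 1.50.

1.50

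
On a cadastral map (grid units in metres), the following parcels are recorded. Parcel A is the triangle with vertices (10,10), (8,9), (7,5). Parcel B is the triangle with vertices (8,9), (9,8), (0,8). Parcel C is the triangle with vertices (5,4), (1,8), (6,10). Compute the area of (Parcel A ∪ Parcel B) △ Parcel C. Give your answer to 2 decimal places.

|Parcel A ∪ Parcel B| = 7.3875.
|(Parcel A ∪ Parcel B) ∩ Parcel C| = 1.9587.
|(Parcel A ∪ Parcel B) △ Parcel C| = 7.3875 + 14 − 3.9175 = 17.47.

17.47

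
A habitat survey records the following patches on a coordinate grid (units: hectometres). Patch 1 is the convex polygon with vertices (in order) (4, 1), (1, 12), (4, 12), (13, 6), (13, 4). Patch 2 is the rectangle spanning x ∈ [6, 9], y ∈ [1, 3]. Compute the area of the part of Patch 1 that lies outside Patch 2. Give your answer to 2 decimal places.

72.50

|Patch 1| = 75, |Patch 1∩Patch 2| = 2.5.
|Patch 1 ∖ Patch 2| = |Patch 1| − |Patch 1∩Patch 2| = 75 − 2.5 = 72.50.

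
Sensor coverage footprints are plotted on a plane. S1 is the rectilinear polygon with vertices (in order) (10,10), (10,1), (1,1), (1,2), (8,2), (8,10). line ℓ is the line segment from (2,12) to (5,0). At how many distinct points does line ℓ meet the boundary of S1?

The segment meets the boundary at (4.75,1), (4.5,2).

2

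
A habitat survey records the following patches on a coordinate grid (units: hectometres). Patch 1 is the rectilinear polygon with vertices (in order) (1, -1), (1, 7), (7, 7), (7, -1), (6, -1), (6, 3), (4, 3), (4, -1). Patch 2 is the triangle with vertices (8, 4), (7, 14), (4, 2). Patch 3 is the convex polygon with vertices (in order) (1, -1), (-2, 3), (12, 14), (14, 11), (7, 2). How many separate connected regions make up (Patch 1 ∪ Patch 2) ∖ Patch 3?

(Patch 1 ∪ Patch 2) ∖ Patch 3 splits into 4 disjoint pieces (area 1.7175, area 3.1163, area 2.75, area 2.25).

4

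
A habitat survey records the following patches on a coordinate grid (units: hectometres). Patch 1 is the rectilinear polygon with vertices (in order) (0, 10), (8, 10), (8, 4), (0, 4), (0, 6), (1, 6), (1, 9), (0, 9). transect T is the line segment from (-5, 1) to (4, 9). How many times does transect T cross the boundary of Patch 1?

3

The segment meets the boundary at (0.625,6), (1,6.333), (0,5.444).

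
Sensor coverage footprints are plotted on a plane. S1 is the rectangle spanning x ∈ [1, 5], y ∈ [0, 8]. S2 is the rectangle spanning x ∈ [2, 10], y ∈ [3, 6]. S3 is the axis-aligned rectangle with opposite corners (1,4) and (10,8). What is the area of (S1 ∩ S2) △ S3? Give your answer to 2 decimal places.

|S1 ∩ S2| = 9.
|(S1 ∩ S2) ∩ S3| = 6.
|(S1 ∩ S2) △ S3| = 9 + 36 − 12 = 33.00.

33.00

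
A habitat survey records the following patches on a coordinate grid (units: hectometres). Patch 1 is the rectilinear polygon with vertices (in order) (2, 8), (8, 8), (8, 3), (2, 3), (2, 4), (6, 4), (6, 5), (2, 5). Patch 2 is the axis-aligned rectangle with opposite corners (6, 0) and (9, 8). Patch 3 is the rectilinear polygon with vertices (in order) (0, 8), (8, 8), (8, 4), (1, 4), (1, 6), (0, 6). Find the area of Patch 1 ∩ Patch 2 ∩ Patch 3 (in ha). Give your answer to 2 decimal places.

8.00

The intersection is the polygon with vertices (8,4), (6,4), (6,5), (6,8), (8,8).
By the shoelace formula its area is 8.00.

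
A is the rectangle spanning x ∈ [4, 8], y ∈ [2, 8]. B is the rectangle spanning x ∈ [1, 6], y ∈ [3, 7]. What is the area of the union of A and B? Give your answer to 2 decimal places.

36.00

By inclusion–exclusion:
Individual areas: |A| = 24, |B| = 20.
|A∩B|: x∈[4,6], y∈[3,7] → 2·4 = 8.
|A ∪ B| = 44 − 8 = 36.00.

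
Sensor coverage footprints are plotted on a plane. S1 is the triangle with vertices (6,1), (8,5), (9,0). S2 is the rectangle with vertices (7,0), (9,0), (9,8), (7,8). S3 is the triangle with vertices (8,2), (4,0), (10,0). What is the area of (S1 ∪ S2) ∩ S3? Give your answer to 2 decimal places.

The region (S1 ∪ S2) ∩ S3 is the polygon with vertices (9,0), (7,0), (7,0.667), (6,1), (8,2), (9,1).
By the shoelace formula its area is 3.67.

3.67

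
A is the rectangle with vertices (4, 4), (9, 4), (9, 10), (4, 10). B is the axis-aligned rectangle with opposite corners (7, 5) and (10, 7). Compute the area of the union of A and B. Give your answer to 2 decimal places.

32.00

By inclusion–exclusion:
Individual areas: |A| = 30, |B| = 6.
|A∩B|: x∈[7,9], y∈[5,7] → 2·2 = 4.
|A ∪ B| = 36 − 4 = 32.00.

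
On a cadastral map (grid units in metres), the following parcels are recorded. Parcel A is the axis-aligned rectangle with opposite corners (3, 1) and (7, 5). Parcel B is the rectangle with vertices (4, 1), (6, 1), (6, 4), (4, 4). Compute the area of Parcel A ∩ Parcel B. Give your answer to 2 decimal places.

|Parcel A∩Parcel B|: x∈[4,6], y∈[1,4] → 2·3 = 6.

6.00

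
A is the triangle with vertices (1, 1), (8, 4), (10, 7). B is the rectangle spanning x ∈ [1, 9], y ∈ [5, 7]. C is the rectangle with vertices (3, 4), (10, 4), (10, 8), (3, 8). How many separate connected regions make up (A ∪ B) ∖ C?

(A ∪ B) ∖ C splits into 2 disjoint pieces (area 3.75, area 4).

2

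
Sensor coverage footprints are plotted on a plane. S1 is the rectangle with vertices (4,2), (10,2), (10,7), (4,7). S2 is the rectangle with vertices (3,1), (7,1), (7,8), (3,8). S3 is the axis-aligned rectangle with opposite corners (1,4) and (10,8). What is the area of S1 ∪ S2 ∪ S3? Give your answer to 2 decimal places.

By inclusion–exclusion:
Individual areas: |S1| = 30, |S2| = 28, |S3| = 36.
|S1∩S2|: x∈[4,7], y∈[2,7] → 3·5 = 15.
|S1∩S3|: x∈[4,10], y∈[4,7] → 6·3 = 18.
|S2∩S3|: x∈[3,7], y∈[4,8] → 4·4 = 16.
|S1∩S2∩S3| = 9.
|S1 ∪ S2 ∪ S3| = 94 − 49 + 9 = 54.00.

54.00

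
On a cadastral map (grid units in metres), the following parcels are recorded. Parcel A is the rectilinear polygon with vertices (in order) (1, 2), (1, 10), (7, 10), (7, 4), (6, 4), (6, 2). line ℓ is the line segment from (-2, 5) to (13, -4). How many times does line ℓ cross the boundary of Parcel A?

The segment meets the boundary at (3,2), (1,3.2).

2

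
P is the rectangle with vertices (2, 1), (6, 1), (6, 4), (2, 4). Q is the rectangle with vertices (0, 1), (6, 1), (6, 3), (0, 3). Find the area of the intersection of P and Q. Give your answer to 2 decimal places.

8.00

|P∩Q|: x∈[2,6], y∈[1,3] → 4·2 = 8.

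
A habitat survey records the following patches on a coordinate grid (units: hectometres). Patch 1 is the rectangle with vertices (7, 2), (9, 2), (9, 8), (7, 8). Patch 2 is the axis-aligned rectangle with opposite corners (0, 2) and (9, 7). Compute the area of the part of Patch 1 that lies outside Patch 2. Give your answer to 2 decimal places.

|Patch 1∩Patch 2|: x∈[7,9], y∈[2,7] → 2·5 = 10.
|Patch 1| = 12.
|Patch 1 ∖ Patch 2| = |Patch 1| − |Patch 1∩Patch 2| = 12 − 10 = 2.00.

2.00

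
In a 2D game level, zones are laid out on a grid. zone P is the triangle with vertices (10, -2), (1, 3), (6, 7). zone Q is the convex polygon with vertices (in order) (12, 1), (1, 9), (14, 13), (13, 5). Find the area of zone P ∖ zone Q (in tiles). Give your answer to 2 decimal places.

|zone P| = 30.5, |zone P∩zone Q| = 1.7559.
|zone P ∖ zone Q| = |zone P| − |zone P∩zone Q| = 30.5 − 1.7559 = 28.74.

28.74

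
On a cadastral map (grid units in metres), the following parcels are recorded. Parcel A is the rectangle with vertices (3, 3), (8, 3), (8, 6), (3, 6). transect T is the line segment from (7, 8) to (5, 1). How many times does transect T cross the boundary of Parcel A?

2

The segment meets the boundary at (5.571,3), (6.429,6).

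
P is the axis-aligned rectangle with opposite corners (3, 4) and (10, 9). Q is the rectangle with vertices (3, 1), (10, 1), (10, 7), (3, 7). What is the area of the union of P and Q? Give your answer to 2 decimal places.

56.00

By inclusion–exclusion:
Individual areas: |P| = 35, |Q| = 42.
|P∩Q|: x∈[3,10], y∈[4,7] → 7·3 = 21.
|P ∪ Q| = 77 − 21 = 56.00.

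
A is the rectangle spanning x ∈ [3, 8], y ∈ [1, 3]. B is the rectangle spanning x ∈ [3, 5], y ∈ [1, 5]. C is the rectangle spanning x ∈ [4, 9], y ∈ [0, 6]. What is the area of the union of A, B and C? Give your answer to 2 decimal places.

By inclusion–exclusion:
Individual areas: |A| = 10, |B| = 8, |C| = 30.
|A∩B|: x∈[3,5], y∈[1,3] → 2·2 = 4.
|A∩C|: x∈[4,8], y∈[1,3] → 4·2 = 8.
|B∩C|: x∈[4,5], y∈[1,5] → 1·4 = 4.
|A∩B∩C| = 2.
|A ∪ B ∪ C| = 48 − 16 + 2 = 34.00.

34.00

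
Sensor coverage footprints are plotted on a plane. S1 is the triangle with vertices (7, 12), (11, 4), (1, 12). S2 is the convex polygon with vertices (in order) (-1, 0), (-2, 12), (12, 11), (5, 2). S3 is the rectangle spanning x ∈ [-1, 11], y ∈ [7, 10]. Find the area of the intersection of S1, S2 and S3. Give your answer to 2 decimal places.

9.98

The intersection is the polygon with vertices (8.889,7), (7.25,7), (3.5,10), (8,10), (9.261,7.478).
By the shoelace formula its area is 9.98.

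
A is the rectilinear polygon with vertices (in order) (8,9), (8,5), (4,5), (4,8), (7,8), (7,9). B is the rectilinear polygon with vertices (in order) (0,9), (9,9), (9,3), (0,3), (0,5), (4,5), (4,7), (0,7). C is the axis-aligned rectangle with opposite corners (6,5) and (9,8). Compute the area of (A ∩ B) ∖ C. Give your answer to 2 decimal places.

|A ∩ B| = 13.
|(A ∩ B) ∩ C| = 6.
|(A ∩ B) ∖ C| = 13 − 6 = 7.00.

7.00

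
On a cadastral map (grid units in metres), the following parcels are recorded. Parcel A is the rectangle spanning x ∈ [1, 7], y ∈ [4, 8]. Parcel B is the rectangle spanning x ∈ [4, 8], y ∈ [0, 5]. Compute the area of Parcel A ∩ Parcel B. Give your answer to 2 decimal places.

3.00

|Parcel A∩Parcel B|: x∈[4,7], y∈[4,5] → 3·1 = 3.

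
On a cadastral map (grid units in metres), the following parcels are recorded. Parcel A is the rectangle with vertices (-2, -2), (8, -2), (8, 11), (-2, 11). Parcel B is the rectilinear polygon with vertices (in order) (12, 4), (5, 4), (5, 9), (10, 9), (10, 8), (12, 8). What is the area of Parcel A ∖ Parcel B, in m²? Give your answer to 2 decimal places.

|Parcel A| = 130, |Parcel A∩Parcel B| = 15.
|Parcel A ∖ Parcel B| = |Parcel A| − |Parcel A∩Parcel B| = 130 − 15 = 115.00.

115.00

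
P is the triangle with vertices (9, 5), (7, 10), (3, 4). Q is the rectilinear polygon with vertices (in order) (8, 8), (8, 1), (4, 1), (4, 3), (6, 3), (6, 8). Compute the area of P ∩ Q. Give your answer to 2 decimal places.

The intersection is the polygon with vertices (8,7.5), (8,4.833), (6,4.5), (6,8), (7.8,8).
By the shoelace formula its area is 6.62.

6.62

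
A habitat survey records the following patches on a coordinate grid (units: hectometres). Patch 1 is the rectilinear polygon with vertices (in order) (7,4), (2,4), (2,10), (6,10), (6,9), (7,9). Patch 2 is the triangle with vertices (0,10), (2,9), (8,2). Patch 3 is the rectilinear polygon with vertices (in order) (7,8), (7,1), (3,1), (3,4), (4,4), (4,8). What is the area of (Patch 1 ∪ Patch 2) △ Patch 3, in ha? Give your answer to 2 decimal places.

|Patch 1 ∪ Patch 2| = 30.2857.
|(Patch 1 ∪ Patch 2) ∩ Patch 3| = 12.2024.
|(Patch 1 ∪ Patch 2) △ Patch 3| = 30.2857 + 24 − 24.4048 = 29.88.

29.88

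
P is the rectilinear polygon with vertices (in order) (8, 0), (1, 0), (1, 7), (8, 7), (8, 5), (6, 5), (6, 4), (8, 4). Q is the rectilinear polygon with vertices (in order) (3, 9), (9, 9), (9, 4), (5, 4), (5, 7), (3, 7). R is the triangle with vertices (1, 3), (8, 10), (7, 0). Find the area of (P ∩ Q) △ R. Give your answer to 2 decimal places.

26.10

|P ∩ Q| = 7.
|(P ∩ Q) ∩ R| = 6.2.
|(P ∩ Q) △ R| = 7 + 31.5 − 12.4 = 26.10.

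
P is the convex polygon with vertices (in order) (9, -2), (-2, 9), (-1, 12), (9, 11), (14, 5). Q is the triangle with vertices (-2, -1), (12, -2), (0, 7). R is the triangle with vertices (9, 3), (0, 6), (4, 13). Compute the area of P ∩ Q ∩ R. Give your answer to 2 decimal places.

0.43

The intersection is the polygon with vertices (2.4,5.2), (1.5,5.5), (0.364,6.636), (0.4,6.7).
By the shoelace formula its area is 0.43.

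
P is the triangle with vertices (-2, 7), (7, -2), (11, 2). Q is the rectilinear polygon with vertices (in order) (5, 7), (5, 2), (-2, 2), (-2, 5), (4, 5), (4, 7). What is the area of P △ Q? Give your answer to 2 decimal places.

|P| = 36, |Q| = 23, |P∩Q| = 9.8769.
|P △ Q| = |P| + |Q| − 2·|P∩Q| = 36 + 23 − 19.7538 = 39.25.

39.25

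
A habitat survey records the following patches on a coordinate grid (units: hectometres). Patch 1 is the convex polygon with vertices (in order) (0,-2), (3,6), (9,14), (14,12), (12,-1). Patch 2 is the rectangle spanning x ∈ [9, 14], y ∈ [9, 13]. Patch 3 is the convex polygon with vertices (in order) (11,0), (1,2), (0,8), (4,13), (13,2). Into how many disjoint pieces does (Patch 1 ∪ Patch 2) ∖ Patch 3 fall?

2

(Patch 1 ∪ Patch 2) ∖ Patch 3 splits into 2 disjoint pieces (area 49.5151, area 27.8869).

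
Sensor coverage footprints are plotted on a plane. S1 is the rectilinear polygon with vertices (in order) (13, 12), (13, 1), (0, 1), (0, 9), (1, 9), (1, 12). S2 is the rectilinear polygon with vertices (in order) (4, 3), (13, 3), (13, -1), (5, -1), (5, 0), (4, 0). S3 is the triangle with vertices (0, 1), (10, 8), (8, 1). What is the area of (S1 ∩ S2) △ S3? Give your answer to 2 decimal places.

28.86

|S1 ∩ S2| = 18.
|(S1 ∩ S2) ∩ S3| = 8.5714.
|(S1 ∩ S2) △ S3| = 18 + 28 − 17.1429 = 28.86.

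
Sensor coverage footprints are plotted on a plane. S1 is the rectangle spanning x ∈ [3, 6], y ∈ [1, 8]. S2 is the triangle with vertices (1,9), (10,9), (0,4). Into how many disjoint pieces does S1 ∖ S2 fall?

S1 ∖ S2 is a single connected region.

1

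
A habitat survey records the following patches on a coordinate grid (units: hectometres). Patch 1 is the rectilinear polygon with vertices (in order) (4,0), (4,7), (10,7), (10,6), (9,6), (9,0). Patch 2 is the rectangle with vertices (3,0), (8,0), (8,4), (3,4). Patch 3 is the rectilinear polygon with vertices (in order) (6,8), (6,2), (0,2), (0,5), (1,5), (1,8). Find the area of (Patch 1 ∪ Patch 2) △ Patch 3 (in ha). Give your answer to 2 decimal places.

|Patch 1 ∪ Patch 2| = 40.
|(Patch 1 ∪ Patch 2) ∩ Patch 3| = 12.
|(Patch 1 ∪ Patch 2) △ Patch 3| = 40 + 33 − 24 = 49.00.

49.00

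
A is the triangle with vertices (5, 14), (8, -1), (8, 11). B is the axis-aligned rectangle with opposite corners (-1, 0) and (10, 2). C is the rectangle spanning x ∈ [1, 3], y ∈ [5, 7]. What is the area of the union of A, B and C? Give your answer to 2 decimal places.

By inclusion–exclusion:
Individual areas: |A| = 18, |B| = 22, |C| = 4.
|A∩B| = 0.8.
|A∩C| = 0.
|B∩C| = 0 (no overlap).
|A∩B∩C| = 0.
|A ∪ B ∪ C| = 44 − 0.8 + 0 = 43.20.

43.20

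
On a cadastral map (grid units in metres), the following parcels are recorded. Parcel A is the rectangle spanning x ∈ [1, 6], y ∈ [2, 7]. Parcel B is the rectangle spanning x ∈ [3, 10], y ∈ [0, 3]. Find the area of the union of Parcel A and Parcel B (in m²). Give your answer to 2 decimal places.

By inclusion–exclusion:
Individual areas: |Parcel A| = 25, |Parcel B| = 21.
|Parcel A∩Parcel B|: x∈[3,6], y∈[2,3] → 3·1 = 3.
|Parcel A ∪ Parcel B| = 46 − 3 = 43.00.

43.00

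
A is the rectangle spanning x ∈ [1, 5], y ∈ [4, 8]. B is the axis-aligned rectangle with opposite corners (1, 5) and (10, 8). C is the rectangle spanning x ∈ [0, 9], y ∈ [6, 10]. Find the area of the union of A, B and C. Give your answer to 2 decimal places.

51.00

By inclusion–exclusion:
Individual areas: |A| = 16, |B| = 27, |C| = 36.
|A∩B|: x∈[1,5], y∈[5,8] → 4·3 = 12.
|A∩C|: x∈[1,5], y∈[6,8] → 4·2 = 8.
|B∩C|: x∈[1,9], y∈[6,8] → 8·2 = 16.
|A∩B∩C| = 8.
|A ∪ B ∪ C| = 79 − 36 + 8 = 51.00.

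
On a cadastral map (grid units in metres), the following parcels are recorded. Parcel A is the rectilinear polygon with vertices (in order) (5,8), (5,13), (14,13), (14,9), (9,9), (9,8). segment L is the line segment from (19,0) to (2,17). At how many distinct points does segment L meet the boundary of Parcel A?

2

The segment meets the boundary at (6,13), (10,9).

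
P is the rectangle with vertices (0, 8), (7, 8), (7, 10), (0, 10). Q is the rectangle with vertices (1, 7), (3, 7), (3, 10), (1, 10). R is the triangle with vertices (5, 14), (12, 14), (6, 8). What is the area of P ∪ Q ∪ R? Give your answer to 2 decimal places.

By inclusion–exclusion:
Individual areas: |P| = 14, |Q| = 6, |R| = 21.
|P∩Q|: x∈[1,3], y∈[8,10] → 2·2 = 4.
|P∩R| = 1.8333.
|Q∩R| = 0.
|P∩Q∩R| = 0.
|P ∪ Q ∪ R| = 41 − 5.8333 + 0 = 35.17.

35.17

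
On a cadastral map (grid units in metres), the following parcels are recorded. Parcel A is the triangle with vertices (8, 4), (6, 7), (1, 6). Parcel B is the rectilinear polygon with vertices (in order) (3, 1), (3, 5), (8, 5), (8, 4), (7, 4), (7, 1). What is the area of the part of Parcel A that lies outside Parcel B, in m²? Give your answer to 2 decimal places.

7.08

|Parcel A| = 8.5, |Parcel A∩Parcel B| = 1.4167.
|Parcel A ∖ Parcel B| = |Parcel A| − |Parcel A∩Parcel B| = 8.5 − 1.4167 = 7.08.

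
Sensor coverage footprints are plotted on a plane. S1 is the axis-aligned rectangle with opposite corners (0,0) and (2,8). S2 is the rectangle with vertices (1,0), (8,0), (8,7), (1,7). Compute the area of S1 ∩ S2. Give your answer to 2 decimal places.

7.00

|S1∩S2|: x∈[1,2], y∈[0,7] → 1·7 = 7.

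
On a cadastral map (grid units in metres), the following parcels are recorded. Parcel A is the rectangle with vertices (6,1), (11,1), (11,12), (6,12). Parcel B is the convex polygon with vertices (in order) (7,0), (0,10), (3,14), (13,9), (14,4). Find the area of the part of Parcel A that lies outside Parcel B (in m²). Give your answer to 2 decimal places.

|Parcel A| = 55, |Parcel A∩Parcel B| = 49.4893.
|Parcel A ∖ Parcel B| = |Parcel A| − |Parcel A∩Parcel B| = 55 − 49.4893 = 5.51.

5.51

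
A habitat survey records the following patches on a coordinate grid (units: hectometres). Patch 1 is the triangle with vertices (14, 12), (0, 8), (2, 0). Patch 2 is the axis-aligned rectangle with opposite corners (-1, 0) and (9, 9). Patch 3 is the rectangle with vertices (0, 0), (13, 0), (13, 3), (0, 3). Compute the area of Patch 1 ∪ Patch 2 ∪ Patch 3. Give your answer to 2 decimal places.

By inclusion–exclusion:
Individual areas: |Patch 1| = 60, |Patch 2| = 90, |Patch 3| = 39.
|Patch 1∩Patch 2| = 46.75.
|Patch 1∩Patch 3| = 5.625.
|Patch 2∩Patch 3|: x∈[0,9], y∈[0,3] → 9·3 = 27.
|Patch 1∩Patch 2∩Patch 3| = 5.625.
|Patch 1 ∪ Patch 2 ∪ Patch 3| = 189 − 79.375 + 5.625 = 115.25.

115.25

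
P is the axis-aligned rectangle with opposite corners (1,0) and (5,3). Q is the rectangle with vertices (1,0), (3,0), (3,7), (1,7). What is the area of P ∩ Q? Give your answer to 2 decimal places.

6.00

|P∩Q|: x∈[1,3], y∈[0,3] → 2·3 = 6.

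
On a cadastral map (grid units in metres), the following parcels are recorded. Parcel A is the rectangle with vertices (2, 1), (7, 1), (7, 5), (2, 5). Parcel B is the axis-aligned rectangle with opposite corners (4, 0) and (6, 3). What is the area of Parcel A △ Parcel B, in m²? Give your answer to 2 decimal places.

18.00

|Parcel A∩Parcel B|: x∈[4,6], y∈[1,3] → 2·2 = 4.
|Parcel A △ Parcel B| = |Parcel A| + |Parcel B| − 2·|Parcel A∩Parcel B| = 20 + 6 − 8 = 18.00.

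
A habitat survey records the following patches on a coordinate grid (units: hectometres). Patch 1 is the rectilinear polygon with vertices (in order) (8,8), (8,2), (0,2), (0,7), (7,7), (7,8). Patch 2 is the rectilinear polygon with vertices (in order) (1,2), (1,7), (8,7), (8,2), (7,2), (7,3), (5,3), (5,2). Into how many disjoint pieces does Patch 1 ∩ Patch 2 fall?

Patch 1 ∩ Patch 2 is a single connected region.

1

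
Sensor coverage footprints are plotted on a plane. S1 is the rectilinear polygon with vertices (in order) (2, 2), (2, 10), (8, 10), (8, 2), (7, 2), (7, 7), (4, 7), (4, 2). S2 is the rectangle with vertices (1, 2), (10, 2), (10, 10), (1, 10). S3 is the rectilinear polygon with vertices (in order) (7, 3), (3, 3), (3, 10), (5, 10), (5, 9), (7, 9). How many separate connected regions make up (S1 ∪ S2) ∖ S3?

(S1 ∪ S2) ∖ S3 is a single connected region.

1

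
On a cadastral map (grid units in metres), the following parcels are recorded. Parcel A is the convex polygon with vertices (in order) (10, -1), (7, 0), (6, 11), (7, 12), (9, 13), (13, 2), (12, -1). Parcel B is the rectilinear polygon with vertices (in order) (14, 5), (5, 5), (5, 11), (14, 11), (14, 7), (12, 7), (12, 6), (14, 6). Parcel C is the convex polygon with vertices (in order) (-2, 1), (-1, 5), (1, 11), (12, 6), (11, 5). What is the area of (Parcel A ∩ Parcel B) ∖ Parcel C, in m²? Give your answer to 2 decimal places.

|Parcel A ∩ Parcel B| = 27.2727.
|(Parcel A ∩ Parcel B) ∩ Parcel C| = 12.1583.
|(Parcel A ∩ Parcel B) ∖ Parcel C| = 27.2727 − 12.1583 = 15.11.

15.11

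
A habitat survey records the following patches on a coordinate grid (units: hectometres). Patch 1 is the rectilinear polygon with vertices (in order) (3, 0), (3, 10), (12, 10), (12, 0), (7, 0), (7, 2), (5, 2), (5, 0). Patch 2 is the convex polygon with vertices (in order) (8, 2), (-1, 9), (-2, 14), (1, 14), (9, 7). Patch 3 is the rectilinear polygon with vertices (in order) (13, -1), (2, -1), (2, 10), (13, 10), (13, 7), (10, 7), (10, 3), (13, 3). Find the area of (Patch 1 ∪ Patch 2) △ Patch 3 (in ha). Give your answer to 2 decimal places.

61.42

|Patch 1 ∪ Patch 2| = 115.8651.
|(Patch 1 ∪ Patch 2) ∩ Patch 3| = 81.7222.
|(Patch 1 ∪ Patch 2) △ Patch 3| = 115.8651 + 109 − 163.4444 = 61.42.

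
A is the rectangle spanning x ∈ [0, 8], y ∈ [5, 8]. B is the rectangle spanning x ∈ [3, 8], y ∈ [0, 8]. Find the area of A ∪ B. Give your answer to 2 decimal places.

49.00

By inclusion–exclusion:
Individual areas: |A| = 24, |B| = 40.
|A∩B|: x∈[3,8], y∈[5,8] → 5·3 = 15.
|A ∪ B| = 64 − 15 = 49.00.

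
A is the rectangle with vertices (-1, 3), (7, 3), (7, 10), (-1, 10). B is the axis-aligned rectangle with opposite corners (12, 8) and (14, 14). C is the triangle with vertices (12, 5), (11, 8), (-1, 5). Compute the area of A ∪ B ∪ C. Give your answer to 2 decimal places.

By inclusion–exclusion:
Individual areas: |A| = 56, |B| = 12, |C| = 19.5.
|A∩B| = 0 (no overlap).
|A∩C| = 8.
|B∩C| = 0.
|A∩B∩C| = 0.
|A ∪ B ∪ C| = 87.5 − 8 + 0 = 79.50.

79.50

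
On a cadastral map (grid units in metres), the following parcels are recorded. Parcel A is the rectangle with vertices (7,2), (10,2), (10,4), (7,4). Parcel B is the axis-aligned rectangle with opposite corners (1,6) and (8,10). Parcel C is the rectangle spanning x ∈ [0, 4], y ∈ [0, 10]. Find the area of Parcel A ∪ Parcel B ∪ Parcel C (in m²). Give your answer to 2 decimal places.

By inclusion–exclusion:
Individual areas: |Parcel A| = 6, |Parcel B| = 28, |Parcel C| = 40.
|Parcel A∩Parcel B| = 0 (no overlap).
|Parcel A∩Parcel C| = 0 (no overlap).
|Parcel B∩Parcel C|: x∈[1,4], y∈[6,10] → 3·4 = 12.
|Parcel A∩Parcel B∩Parcel C| = 0.
|Parcel A ∪ Parcel B ∪ Parcel C| = 74 − 12 + 0 = 62.00.

62.00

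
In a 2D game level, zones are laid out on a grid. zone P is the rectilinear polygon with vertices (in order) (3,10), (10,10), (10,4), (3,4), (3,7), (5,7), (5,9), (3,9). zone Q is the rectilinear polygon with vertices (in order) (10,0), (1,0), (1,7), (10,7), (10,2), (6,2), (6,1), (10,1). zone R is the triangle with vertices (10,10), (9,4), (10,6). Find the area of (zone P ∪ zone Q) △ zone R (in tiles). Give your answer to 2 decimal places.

|zone P ∪ zone Q| = 76.
|(zone P ∪ zone Q) ∩ zone R| = 2.
|(zone P ∪ zone Q) △ zone R| = 76 + 2 − 4 = 74.00.

74.00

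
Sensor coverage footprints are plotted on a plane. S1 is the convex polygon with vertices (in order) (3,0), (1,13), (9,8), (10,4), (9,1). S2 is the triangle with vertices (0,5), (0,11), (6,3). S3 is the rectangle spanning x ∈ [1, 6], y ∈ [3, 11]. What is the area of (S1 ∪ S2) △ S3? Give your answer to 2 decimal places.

|S1 ∪ S2| = 81.5554.
|(S1 ∪ S2) ∩ S3| = 36.1582.
|(S1 ∪ S2) △ S3| = 81.5554 + 40 − 72.3165 = 49.24.

49.24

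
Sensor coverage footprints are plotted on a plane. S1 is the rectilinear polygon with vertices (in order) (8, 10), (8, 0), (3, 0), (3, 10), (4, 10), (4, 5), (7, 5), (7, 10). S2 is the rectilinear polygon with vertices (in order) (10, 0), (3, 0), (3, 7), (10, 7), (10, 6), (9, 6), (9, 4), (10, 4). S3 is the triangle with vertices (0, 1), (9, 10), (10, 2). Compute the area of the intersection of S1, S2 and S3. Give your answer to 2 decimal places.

18.75

The intersection is the polygon with vertices (3,4), (4,5), (7,5), (7,7), (8,7), (8,1.8), (3,1.3).
By the shoelace formula its area is 18.75.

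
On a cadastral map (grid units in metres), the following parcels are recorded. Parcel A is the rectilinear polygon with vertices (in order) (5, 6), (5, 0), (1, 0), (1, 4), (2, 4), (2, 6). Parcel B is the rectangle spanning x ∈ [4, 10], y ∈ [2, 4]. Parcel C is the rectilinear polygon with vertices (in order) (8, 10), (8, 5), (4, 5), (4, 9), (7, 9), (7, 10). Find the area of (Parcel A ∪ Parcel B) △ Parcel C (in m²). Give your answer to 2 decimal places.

47.00

|Parcel A ∪ Parcel B| = 32.
|(Parcel A ∪ Parcel B) ∩ Parcel C| = 1.
|(Parcel A ∪ Parcel B) △ Parcel C| = 32 + 17 − 2 = 47.00.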